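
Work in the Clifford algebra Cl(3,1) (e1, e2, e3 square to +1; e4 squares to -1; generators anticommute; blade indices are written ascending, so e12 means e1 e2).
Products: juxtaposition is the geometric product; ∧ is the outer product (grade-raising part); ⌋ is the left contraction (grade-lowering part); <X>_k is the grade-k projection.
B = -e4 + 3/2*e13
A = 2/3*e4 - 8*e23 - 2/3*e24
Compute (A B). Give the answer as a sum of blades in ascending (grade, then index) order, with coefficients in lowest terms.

step 1: 2/3 - 2/3*e2 - 12*e12 + e134 + 8*e234 + e1234
Answer: 2/3 - 2/3*e2 - 12*e12 + e134 + 8*e234 + e1234


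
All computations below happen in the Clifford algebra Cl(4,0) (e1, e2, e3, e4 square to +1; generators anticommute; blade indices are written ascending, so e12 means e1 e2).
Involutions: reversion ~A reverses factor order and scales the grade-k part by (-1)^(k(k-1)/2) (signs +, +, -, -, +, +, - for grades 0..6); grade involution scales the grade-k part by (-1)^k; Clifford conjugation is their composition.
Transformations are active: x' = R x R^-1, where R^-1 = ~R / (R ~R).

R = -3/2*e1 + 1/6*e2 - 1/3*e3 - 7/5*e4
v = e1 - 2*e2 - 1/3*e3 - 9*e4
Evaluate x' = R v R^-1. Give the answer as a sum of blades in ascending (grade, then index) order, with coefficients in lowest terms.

~R = -3/2*e1 + 1/6*e2 - 1/3*e3 - 7/5*e4, and R ~R = 1957/450, so R^-1 = ~R / (1957/450).
R v = 979/90 + 17/6*e12 + 5/6*e13 + 149/10*e14 - 13/18*e23 - 43/10*e24 + 38/15*e34
Answer: -16642/1957*e1 + 16637/5871*e2 - 2611/1957*e3 + 3907/1957*e4


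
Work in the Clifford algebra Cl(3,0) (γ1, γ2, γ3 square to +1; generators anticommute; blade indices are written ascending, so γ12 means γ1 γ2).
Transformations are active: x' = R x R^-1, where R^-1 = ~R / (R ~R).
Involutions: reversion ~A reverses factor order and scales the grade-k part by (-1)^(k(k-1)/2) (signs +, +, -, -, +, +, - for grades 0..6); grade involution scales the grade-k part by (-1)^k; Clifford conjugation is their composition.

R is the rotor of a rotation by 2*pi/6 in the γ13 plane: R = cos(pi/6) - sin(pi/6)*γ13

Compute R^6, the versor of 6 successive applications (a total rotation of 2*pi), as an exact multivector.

The rotor phase is half the rotation angle and phases add under composition, so 6 steps in the γ13 plane accumulate phase 6*(pi/6) = pi: R^6 = cos(pi) - sin(pi)*γ13.
cos(pi) = -1 and sin(pi) = 0, so R^6 = -1. The total rotation 2*pi is 1 full turn, so every vector returns to itself, yet the rotor is -1, on the OTHER sheet of the double cover (an odd number of 2*pi turns).
Answer: -1


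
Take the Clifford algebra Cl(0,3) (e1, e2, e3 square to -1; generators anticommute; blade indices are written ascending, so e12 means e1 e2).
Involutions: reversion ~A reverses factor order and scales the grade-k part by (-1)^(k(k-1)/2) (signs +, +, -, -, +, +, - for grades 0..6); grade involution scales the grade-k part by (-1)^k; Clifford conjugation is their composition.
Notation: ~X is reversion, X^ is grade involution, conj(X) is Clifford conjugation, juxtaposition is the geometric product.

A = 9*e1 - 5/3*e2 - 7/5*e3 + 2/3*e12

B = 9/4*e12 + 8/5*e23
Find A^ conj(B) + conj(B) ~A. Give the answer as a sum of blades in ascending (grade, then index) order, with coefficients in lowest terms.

first term: 3/2 - 15/4*e1 - 2249/100*e2 + 8/3*e3 + 16/15*e13 + 45/4*e123
second term: -3/2 - 15/4*e1 - 2249/100*e2 + 8/3*e3 + 16/15*e13 - 45/4*e123
Answer: -15/2*e1 - 2249/50*e2 + 16/3*e3 + 32/15*e13


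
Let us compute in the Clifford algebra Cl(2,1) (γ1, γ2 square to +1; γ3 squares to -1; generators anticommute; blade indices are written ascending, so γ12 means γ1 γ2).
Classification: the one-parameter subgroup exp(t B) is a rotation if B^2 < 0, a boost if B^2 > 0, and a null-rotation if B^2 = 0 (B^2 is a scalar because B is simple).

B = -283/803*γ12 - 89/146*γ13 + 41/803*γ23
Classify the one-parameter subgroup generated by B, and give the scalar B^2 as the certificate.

B^2 term by term: the squares give (-283/803)^2*(γ12)^2 + (-89/146)^2*(γ13)^2 + (41/803)^2*(γ23)^2 = 80089/644809*(-1) + 7921/21316*(+1) + 1681/644809*(+1) = 1/4 (each basis 2-blade squares to minus the product of its generators' squares); cross terms between blades sharing an index anticommute and cancel. So B^2 = 1/4.
Answer: boost, certificate B^2 = 1/4. Key observation: B^2 = 1/4 is a conjugation invariant, so its sign decides the class regardless of the surface form of B.


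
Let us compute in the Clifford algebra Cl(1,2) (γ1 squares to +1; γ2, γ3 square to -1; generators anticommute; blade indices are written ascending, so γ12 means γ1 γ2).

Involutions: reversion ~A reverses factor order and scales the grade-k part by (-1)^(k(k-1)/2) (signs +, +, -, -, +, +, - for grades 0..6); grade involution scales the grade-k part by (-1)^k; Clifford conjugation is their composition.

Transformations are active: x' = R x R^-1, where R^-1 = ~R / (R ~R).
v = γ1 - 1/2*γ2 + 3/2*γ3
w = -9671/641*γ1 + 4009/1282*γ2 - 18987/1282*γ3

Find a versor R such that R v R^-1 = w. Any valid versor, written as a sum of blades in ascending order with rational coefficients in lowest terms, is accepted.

Here q(v) = q(w) = -3/2; the classical choice R = v + w = -9030/641*γ1 + 1684/641*γ2 - 8532/641*γ3 then realises v -> w under the sandwich.
Answer: -9030/641*γ1 + 1684/641*γ2 - 8532/641*γ3


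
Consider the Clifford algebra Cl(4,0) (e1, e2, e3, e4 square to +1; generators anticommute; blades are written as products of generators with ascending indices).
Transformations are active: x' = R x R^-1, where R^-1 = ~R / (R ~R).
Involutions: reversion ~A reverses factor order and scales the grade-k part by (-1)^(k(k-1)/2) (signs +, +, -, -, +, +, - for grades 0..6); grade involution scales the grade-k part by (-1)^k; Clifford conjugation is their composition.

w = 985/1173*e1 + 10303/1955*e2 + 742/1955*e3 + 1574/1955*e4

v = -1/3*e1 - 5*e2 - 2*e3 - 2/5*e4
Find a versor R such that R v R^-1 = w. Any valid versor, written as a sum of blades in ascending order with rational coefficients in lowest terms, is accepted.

R = v + w = 198/391*e1 + 528/1955*e2 - 3168/1955*e3 + 792/1955*e4 works: the equal norms (6586/225) guarantee its sandwich swaps v into w.
Answer: 198/391*e1 + 528/1955*e2 - 3168/1955*e3 + 792/1955*e4


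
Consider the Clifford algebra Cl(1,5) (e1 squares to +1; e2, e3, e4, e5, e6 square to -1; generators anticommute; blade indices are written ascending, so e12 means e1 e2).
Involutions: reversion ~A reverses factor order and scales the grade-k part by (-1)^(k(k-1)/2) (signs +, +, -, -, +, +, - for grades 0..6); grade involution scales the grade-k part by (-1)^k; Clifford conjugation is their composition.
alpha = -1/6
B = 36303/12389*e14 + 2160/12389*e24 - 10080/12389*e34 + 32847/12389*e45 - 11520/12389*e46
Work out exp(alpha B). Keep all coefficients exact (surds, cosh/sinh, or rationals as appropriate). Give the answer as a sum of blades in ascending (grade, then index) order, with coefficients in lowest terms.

B^2 term by term: the squares give (36303/12389)^2*(e14)^2 + (2160/12389)^2*(e24)^2 + (-10080/12389)^2*(e34)^2 + (32847/12389)^2*(e45)^2 + (-11520/12389)^2*(e46)^2 = 1317907809/153487321*(+1) + 4665600/153487321*(-1) + 101606400/153487321*(-1) + 1078925409/153487321*(-1) + 132710400/153487321*(-1) = 0 (each basis 2-blade squares to minus the product of its generators' squares); cross terms between blades sharing an index anticommute and cancel. So B^2 = 0.
B^2 = 0, and the exponential is exactly linear here: exp(alpha B) = 1 + alpha B (parabolic case).
Answer: 1 - 12101/24778*e14 - 360/12389*e24 + 1680/12389*e34 - 10949/24778*e45 + 1920/12389*e46


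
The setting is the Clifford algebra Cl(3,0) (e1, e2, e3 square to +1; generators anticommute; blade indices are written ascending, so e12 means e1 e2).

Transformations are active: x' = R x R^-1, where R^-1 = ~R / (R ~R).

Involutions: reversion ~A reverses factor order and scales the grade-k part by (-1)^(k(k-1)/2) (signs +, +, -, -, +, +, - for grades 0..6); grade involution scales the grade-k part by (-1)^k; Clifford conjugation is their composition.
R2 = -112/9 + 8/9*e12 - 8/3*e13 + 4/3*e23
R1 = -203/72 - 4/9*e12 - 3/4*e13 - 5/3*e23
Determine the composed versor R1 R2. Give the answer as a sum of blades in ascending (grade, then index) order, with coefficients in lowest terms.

Distribute over the terms of R1 (each basis-blade product reordered to ascending indices, repeated generators contracted through their squares):
(-203/72) R2 = 2842/81 - 203/81*e12 + 203/27*e13 - 203/54*e23
(-4/9*e12) R2 = 32/81 + 448/81*e12 - 16/27*e13 - 32/27*e23
(-3/4*e13) R2 = -2 + e12 + 28/3*e13 - 2/3*e23
(-5/3*e23) R2 = 20/9 + 40/9*e12 + 40/27*e13 + 560/27*e23
Summing the partial products and collecting blades:
Answer: 964/27 + 686/81*e12 + 479/27*e13 + 817/54*e23


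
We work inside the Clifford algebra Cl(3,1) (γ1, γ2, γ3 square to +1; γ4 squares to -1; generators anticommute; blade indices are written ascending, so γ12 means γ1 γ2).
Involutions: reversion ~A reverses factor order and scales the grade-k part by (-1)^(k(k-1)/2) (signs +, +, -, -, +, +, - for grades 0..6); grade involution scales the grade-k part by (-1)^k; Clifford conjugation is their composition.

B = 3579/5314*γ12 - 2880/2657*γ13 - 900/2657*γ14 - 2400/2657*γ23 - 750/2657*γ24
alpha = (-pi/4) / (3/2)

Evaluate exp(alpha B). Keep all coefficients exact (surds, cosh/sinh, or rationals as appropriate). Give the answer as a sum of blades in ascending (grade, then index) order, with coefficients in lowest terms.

B^2 term by term: the squares give (3579/5314)^2*(γ12)^2 + (-2880/2657)^2*(γ13)^2 + (-900/2657)^2*(γ14)^2 + (-2400/2657)^2*(γ23)^2 + (-750/2657)^2*(γ24)^2 = 12809241/28238596*(-1) + 8294400/7059649*(-1) + 810000/7059649*(+1) + 5760000/7059649*(-1) + 562500/7059649*(+1) = -9/4 (each basis 2-blade squares to minus the product of its generators' squares); cross terms between blades sharing an index anticommute and cancel; the commuting (index-disjoint) pairs give grade-4 terms 2*c*c'*(blade product), which cancel blade by blade — γ1234: -4320000/7059649 + 4320000/7059649 = 0 — confirming B is simple. So B^2 = -9/4.
B^2 = -9/4 — B^2 < 0, so the exponential closes trigonometrically: l = 3/2, alpha*l = -pi/4, so exp(alpha B) = cos(-pi/4) + (sin(-pi/4)/(3/2))*B = sqrt(2)/2 + (-sqrt(2)/3)*B.
Answer: sqrt(2)/2 - 1193*sqrt(2)/5314*γ12 + 960*sqrt(2)/2657*γ13 + 300*sqrt(2)/2657*γ14 + 800*sqrt(2)/2657*γ23 + 250*sqrt(2)/2657*γ24


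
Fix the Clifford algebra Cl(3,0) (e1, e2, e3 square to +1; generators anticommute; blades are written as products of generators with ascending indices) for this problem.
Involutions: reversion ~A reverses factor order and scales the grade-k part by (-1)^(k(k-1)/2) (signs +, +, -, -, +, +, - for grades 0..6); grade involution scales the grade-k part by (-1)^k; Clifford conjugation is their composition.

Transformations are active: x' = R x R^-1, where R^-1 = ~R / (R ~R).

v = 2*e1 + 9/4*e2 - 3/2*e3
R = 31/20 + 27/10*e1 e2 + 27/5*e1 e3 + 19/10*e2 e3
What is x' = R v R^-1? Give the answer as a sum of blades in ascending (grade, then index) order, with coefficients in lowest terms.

~R = 31/20 - 27/10*e1 e2 - 27/5*e1 e3 - 19/10*e2 e3, and R ~R = 3397/80, so R^-1 = ~R / (3397/80).
R v = 43/40*e1 - 381/80*e2 - 87/5*e3 - 62/5*e1 e2 e3
Answer: -10297/3397*e1 + 7557/13588*e2 - 9153/6794*e3


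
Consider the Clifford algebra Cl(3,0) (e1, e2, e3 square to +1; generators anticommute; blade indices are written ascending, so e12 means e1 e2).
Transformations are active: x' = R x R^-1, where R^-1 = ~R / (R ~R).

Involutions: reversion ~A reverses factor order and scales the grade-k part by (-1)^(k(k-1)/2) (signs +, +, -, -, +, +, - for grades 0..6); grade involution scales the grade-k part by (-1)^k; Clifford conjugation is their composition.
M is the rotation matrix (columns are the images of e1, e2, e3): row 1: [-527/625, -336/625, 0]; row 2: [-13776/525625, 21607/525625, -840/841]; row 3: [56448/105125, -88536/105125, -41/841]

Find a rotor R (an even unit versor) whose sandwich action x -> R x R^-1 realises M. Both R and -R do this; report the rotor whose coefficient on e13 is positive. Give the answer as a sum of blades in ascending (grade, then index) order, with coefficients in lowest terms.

Method: write R = a + b12*e12 + b13*e13 + b23*e23 with a^2 + b12^2 + b13^2 + b23^2 = 1 (so R^-1 = ~R). Expanding the columns R e_j ~R gives tr M = 4a^2 - 1 and, from the antisymmetric part, M21 - M12 = -4a*b12, M13 - M31 = 4a*b13, M32 - M23 = -4a*b23.
Here tr M = -17889/21025, so a^2 = (1 + tr M)/4 = 784/21025 and a = ±28/145. Taking a = 28/145: M21 - M12 = 10752/21025, M13 - M31 = -56448/105125, M32 - M23 = 16464/105125, giving b12 = -96/145, b13 = -504/725, b23 = -147/725, i.e. R = 28/145 - 96/145*e12 - 504/725*e13 - 147/725*e23.
Its e13 coefficient is negative, so report the other preimage -R.
Answer: -28/145 + 96/145*e12 + 504/725*e13 + 147/725*e23. Why the constraint matters: R and -R act identically through the sandwich — M has trace -17889/21025 either way — so only the sign condition on e13 picks one of the two preimages.


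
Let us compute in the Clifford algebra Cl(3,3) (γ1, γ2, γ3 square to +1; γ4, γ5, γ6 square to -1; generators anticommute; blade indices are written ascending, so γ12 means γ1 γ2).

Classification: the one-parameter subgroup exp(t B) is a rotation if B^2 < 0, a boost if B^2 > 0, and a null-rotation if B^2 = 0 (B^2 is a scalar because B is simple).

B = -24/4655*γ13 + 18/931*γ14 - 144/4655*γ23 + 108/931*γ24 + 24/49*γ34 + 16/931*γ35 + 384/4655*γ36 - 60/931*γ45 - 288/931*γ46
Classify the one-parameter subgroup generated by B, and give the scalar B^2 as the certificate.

B^2 term by term: the squares give (-24/4655)^2*(γ13)^2 + (18/931)^2*(γ14)^2 + (-144/4655)^2*(γ23)^2 + (108/931)^2*(γ24)^2 + (24/49)^2*(γ34)^2 + (16/931)^2*(γ35)^2 + (384/4655)^2*(γ36)^2 + (-60/931)^2*(γ45)^2 + (-288/931)^2*(γ46)^2 = 576/21669025*(-1) + 324/866761*(+1) + 20736/21669025*(-1) + 11664/866761*(+1) + 576/2401*(+1) + 256/866761*(+1) + 147456/21669025*(+1) + 3600/866761*(-1) + 82944/866761*(-1) = 4/25 (each basis 2-blade squares to minus the product of its generators' squares); cross terms between blades sharing an index anticommute and cancel; the commuting (index-disjoint) pairs give grade-4 terms 2*c*c'*(blade product), which cancel blade by blade — γ1234: 5184/4333805 - 5184/4333805 = 0; γ1345: 576/866761 - 576/866761 = 0; γ1346: 13824/4333805 - 13824/4333805 = 0; γ2345: 3456/866761 - 3456/866761 = 0; γ2346: 82944/4333805 - 82944/4333805 = 0; γ3456: 9216/866761 - 9216/866761 = 0 — confirming B is simple. So B^2 = 4/25.
Answer: boost, certificate B^2 = 4/25. Check the certificate: B^2 = 4/25, and that sign is decisive whatever form B takes.


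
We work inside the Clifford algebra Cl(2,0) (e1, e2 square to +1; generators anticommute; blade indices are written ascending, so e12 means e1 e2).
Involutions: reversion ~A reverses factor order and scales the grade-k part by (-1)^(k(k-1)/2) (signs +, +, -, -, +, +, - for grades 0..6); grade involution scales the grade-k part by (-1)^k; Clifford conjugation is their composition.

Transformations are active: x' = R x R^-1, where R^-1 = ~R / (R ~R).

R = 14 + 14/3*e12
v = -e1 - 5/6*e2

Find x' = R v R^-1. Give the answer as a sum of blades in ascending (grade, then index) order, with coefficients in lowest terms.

~R = 14 - 14/3*e12, and R ~R = 1960/9, so R^-1 = ~R / (1960/9).
R v = -161/9*e1 - 7*e2
Answer: -13/10*e1 - 1/15*e2


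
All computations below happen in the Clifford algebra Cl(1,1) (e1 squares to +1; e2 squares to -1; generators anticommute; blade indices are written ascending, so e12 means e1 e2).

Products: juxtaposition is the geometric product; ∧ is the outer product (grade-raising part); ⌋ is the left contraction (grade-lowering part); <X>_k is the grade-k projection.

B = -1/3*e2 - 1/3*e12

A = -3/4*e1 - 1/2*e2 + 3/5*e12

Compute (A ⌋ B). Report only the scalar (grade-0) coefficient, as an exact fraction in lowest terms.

step 1: -11/30 + 1/6*e1 + 1/4*e2
Answer: -11/30


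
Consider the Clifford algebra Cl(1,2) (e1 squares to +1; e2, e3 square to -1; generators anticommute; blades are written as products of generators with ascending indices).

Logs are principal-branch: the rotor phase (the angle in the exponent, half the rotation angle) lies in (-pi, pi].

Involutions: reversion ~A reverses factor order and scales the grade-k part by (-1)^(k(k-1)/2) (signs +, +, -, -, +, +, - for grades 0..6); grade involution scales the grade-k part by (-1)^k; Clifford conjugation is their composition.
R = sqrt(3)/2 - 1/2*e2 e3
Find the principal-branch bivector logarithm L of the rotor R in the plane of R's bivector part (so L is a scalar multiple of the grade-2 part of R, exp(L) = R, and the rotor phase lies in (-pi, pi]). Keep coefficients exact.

The scalar part of R is sqrt(3)/2, which pins the rotor phase on the principal branch; dividing the bivector part by the sine of that phase recovers the unit plane, and L is the phase times that plane.
Concretely: cos(phase) = sqrt(3)/2 gives phase = ±pi/6, and since phase/sin(phase) is even the sign is immaterial: L = (phase/sin(phase)) * <R>_2 = (pi/3) * <R>_2.
Answer: -pi/6*e2 e3


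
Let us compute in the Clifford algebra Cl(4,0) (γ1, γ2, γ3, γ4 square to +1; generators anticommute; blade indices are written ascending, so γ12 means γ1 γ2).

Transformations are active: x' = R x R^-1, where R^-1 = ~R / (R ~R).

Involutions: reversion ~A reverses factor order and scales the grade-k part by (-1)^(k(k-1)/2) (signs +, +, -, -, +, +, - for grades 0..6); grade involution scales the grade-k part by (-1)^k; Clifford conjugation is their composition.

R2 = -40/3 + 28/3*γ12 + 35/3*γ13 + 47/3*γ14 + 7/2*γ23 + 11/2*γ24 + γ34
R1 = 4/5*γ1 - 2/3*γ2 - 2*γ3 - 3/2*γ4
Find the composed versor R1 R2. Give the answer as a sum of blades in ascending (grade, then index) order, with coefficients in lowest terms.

Distribute over the terms of R1 (each basis-blade product reordered to ascending indices, repeated generators contracted through their squares):
(4/5*γ1) R2 = -32/3*γ1 + 112/15*γ2 + 28/3*γ3 + 188/15*γ4 + 14/5*γ123 + 22/5*γ124 + 4/5*γ134
(-2/3*γ2) R2 = 56/9*γ1 + 80/9*γ2 - 7/3*γ3 - 11/3*γ4 + 70/9*γ123 + 94/9*γ124 - 2/3*γ234
(-2*γ3) R2 = 70/3*γ1 + 7*γ2 + 80/3*γ3 - 2*γ4 - 56/3*γ123 + 94/3*γ134 + 11*γ234
(-3/2*γ4) R2 = 47/2*γ1 + 33/4*γ2 + 3/2*γ3 + 20*γ4 - 14*γ124 - 35/2*γ134 - 21/4*γ234
Summing the partial products and collecting blades:
Answer: 763/18*γ1 + 5689/180*γ2 + 211/6*γ3 + 403/15*γ4 - 364/45*γ123 + 38/45*γ124 + 439/30*γ134 + 61/12*γ234


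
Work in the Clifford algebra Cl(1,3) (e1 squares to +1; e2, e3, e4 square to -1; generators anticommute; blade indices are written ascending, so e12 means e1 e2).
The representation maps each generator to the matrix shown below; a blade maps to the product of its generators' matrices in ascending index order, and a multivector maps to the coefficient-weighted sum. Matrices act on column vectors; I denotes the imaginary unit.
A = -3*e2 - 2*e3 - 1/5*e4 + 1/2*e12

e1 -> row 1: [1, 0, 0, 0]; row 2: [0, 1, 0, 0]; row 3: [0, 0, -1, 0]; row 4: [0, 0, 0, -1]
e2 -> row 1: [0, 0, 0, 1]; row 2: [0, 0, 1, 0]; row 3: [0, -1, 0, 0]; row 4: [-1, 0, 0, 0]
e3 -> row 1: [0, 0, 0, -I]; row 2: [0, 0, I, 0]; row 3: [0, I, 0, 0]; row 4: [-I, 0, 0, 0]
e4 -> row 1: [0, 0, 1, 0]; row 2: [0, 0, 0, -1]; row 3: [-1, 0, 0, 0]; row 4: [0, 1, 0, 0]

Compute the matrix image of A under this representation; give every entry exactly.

Bivector images (products of the table entries): rho(e12) = rho(e1)rho(e2) = row 1: [0, 0, 0, 1]; row 2: [0, 0, 1, 0]; row 3: [0, 1, 0, 0]; row 4: [1, 0, 0, 0].
M = (-3)*rho(e2) + (-2)*rho(e3) + (-1/5)*rho(e4) + (1/2)*rho(e12), summed entrywise:
Answer: row 1: [0, 0, -1/5, -5/2 + 2*I]; row 2: [0, 0, -5/2 - 2*I, 1/5]; row 3: [1/5, 7/2 - 2*I, 0, 0]; row 4: [7/2 + 2*I, -1/5, 0, 0]


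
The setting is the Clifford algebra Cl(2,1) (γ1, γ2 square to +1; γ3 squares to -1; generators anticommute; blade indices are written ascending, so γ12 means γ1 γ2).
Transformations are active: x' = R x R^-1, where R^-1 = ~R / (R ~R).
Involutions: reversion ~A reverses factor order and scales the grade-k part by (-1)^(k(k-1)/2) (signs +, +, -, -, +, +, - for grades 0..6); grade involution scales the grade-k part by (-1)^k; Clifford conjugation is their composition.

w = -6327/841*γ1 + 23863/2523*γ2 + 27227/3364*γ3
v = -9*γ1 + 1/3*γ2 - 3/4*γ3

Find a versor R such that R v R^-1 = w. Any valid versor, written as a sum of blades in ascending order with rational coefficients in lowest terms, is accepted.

The midline construction: v and w both square to 11599/144, so reflecting in their sum -13896/841*γ1 + 24704/2523*γ2 + 6176/841*γ3 exchanges them.
Answer: -13896/841*γ1 + 24704/2523*γ2 + 6176/841*γ3


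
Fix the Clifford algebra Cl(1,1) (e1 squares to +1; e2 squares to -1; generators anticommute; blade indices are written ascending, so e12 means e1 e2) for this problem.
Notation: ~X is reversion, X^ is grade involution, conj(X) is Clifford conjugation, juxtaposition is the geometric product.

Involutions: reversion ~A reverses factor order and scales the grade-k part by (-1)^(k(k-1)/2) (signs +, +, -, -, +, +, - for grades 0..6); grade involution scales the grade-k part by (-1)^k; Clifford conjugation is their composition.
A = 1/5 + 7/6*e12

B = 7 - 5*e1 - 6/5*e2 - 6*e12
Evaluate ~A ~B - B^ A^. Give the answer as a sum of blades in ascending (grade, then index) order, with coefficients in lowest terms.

first term: -28/5 - 12/5*e1 - 911/150*e2 - 209/30*e12
second term: -28/5 + 12/5*e1 + 911/150*e2 + 209/30*e12
Answer: -24/5*e1 - 911/75*e2 - 209/15*e12


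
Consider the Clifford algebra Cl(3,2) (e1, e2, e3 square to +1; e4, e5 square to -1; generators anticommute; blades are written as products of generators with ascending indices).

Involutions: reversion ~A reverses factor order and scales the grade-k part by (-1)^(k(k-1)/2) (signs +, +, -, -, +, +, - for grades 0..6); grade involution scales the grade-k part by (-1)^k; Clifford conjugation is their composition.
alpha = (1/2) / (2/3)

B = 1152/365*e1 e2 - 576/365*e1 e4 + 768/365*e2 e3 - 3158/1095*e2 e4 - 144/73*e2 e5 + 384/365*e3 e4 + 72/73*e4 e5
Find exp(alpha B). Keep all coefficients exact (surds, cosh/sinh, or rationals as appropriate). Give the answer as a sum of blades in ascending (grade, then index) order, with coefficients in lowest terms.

B^2 term by term: the squares give (1152/365)^2*(e1 e2)^2 + (-576/365)^2*(e1 e4)^2 + (768/365)^2*(e2 e3)^2 + (-3158/1095)^2*(e2 e4)^2 + (-144/73)^2*(e2 e5)^2 + (384/365)^2*(e3 e4)^2 + (72/73)^2*(e4 e5)^2 = 1327104/133225*(-1) + 331776/133225*(+1) + 589824/133225*(-1) + 9972964/1199025*(+1) + 20736/5329*(+1) + 147456/133225*(+1) + 5184/5329*(-1) = 4/9 (each basis 2-blade squares to minus the product of its generators' squares); cross terms between blades sharing an index anticommute and cancel; the commuting (index-disjoint) pairs give grade-4 terms 2*c*c'*(blade product), which cancel blade by blade — e1 e2 e3 e4: 884736/133225 - 884736/133225 = 0; e1 e2 e4 e5: 165888/26645 - 165888/26645 = 0; e2 e3 e4 e5: 110592/26645 - 110592/26645 = 0 — confirming B is simple. So B^2 = 4/9.
B^2 = 4/9 — the positive square puts this in the hyperbolic regime; l = 2/3, alpha*l = 1/2, so exp(alpha B) = cosh(1/2) + (sinh(1/2)/(2/3))*B = cosh(1/2) + (3*sinh(1/2)/2)*B.
Answer: cosh(1/2) + 1728*sinh(1/2)/365*e1 e2 - 864*sinh(1/2)/365*e1 e4 + 1152*sinh(1/2)/365*e2 e3 - 1579*sinh(1/2)/365*e2 e4 - 216*sinh(1/2)/73*e2 e5 + 576*sinh(1/2)/365*e3 e4 + 108*sinh(1/2)/73*e4 e5


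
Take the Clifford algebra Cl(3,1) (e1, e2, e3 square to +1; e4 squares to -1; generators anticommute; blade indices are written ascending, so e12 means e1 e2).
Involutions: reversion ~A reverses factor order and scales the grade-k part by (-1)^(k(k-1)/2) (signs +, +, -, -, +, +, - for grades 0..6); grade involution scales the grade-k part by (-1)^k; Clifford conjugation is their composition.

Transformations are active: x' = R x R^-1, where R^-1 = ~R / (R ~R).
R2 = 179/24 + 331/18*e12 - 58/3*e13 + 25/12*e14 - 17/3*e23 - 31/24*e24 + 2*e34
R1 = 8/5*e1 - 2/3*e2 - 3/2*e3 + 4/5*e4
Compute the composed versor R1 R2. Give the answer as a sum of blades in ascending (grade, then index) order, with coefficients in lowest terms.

Distribute over the terms of R1 (each basis-blade product reordered to ascending indices, repeated generators contracted through their squares):
(8/5*e1) R2 = 179/15*e1 + 1324/45*e2 - 464/15*e3 + 10/3*e4 - 136/15*e123 - 31/15*e124 + 16/5*e134
(-2/3*e2) R2 = 331/27*e1 - 179/36*e2 + 34/9*e3 + 31/36*e4 - 116/9*e123 + 25/18*e124 - 4/3*e234
(-3/2*e3) R2 = -29*e1 - 17/2*e2 - 179/16*e3 - 3*e4 - 331/12*e123 + 25/8*e134 - 31/16*e234
(4/5*e4) R2 = 5/3*e1 - 31/30*e2 + 8/5*e3 + 179/30*e4 + 662/45*e124 - 232/15*e134 - 68/15*e234
Summing the partial products and collecting blades:
Answer: -424/135*e1 + 179/12*e2 - 5291/144*e3 + 1289/180*e4 - 8917/180*e123 + 421/30*e124 - 1097/120*e134 - 1873/240*e234


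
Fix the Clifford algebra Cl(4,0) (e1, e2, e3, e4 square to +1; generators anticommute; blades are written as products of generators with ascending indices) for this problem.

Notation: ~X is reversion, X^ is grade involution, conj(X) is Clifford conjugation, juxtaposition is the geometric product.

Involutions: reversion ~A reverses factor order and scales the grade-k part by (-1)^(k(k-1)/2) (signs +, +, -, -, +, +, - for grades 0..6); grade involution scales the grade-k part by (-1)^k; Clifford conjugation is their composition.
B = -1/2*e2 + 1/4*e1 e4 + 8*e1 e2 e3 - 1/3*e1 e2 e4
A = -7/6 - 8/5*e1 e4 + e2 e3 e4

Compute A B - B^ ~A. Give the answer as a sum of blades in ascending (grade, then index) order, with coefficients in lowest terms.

first term: 2/5 + 67/60*e2 + 1/3*e1 e3 + 185/24*e1 e4 - 1/2*e3 e4 - 115/12*e1 e2 e3 - 37/90*e1 e2 e4 + 64/5*e2 e3 e4
second term: -2/5 - 1/20*e2 - 1/3*e1 e3 - 199/24*e1 e4 - 1/2*e3 e4 + 109/12*e1 e2 e3 - 107/90*e1 e2 e4 - 64/5*e2 e3 e4
Answer: 4/5 + 7/6*e2 + 2/3*e1 e3 + 16*e1 e4 - 56/3*e1 e2 e3 + 7/9*e1 e2 e4 + 128/5*e2 e3 e4


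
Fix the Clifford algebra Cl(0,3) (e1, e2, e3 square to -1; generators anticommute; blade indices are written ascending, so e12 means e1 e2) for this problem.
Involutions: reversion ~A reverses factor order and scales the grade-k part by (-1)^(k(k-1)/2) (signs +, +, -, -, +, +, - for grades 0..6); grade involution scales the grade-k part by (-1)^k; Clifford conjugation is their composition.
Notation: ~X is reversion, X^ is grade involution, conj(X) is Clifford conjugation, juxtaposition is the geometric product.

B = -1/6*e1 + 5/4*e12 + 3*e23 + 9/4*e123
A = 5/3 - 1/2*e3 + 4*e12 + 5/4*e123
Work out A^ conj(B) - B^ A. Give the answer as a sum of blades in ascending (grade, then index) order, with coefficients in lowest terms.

first term: 35/16 - 125/36*e1 - 5/6*e2 - 169/16*e3 - 77/24*e12 + 143/12*e13 - 115/24*e23 + 25/8*e123
second term: -125/16 - 125/36*e1 + 5/6*e2 + 119/16*e3 + 23/24*e12 + 143/12*e13 + 115/24*e23 - 35/8*e123
Answer: 10 - 5/3*e2 - 18*e3 - 25/6*e12 - 115/12*e23 + 15/2*e123


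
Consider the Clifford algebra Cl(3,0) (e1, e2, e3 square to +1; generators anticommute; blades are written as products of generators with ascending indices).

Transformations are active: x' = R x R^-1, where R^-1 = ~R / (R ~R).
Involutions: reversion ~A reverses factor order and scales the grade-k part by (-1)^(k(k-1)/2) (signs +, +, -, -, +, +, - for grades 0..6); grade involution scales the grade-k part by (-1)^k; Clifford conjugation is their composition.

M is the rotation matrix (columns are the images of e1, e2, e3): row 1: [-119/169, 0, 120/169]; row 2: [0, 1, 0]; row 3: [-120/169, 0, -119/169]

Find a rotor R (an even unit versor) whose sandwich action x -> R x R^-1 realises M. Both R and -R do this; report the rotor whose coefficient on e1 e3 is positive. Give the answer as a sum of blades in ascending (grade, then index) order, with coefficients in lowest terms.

Method: write R = a + b12*e1 e2 + b13*e1 e3 + b23*e2 e3 with a^2 + b12^2 + b13^2 + b23^2 = 1 (so R^-1 = ~R). Expanding the columns R e_j ~R gives tr M = 4a^2 - 1 and, from the antisymmetric part, M21 - M12 = -4a*b12, M13 - M31 = 4a*b13, M32 - M23 = -4a*b23.
Here tr M = -69/169, so a^2 = (1 + tr M)/4 = 25/169 and a = ±5/13. Taking a = 5/13: M21 - M12 = 0, M13 - M31 = 240/169, M32 - M23 = 0, giving b12 = 0, b13 = 12/13, b23 = 0, i.e. R = 5/13 + 12/13*e1 e3.
Its e1 e3 coefficient is already positive.
Answer: 5/13 + 12/13*e1 e3. Sheet selection: the two-to-one cover makes ±R indistinguishable at the matrix level (trace -69/169), so uniqueness comes from the required sign on e1 e3.


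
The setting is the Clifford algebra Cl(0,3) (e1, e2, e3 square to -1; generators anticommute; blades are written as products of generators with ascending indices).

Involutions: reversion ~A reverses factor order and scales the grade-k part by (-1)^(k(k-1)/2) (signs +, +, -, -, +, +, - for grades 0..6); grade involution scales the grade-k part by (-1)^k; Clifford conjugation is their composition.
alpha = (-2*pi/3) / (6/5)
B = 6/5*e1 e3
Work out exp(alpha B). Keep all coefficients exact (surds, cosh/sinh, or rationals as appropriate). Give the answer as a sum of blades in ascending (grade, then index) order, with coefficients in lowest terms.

B^2 = (6/5)^2*(e1 e3)^2 = 36/25*(-1) = -36/25 (a basis 2-blade squares to minus the product of its generators' squares).
B^2 = -36/25 — circular case — the even/odd split gives cos and sin: l = 6/5, alpha*l = -2*pi/3, so exp(alpha B) = cos(-2*pi/3) + (sin(-2*pi/3)/(6/5))*B = -1/2 + (-5*sqrt(3)/12)*B.
Answer: -1/2 - sqrt(3)/2*e1 e3


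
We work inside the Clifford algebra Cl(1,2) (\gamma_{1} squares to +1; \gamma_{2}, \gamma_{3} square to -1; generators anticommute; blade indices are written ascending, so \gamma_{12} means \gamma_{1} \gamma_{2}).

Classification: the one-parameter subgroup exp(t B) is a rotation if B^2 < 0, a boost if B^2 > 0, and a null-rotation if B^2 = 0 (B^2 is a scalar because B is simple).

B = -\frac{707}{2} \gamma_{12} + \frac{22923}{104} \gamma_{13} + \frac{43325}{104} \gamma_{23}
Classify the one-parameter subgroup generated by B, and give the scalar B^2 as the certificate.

B^2 term by term: the squares give (-\frac{707}{2})^2*(\gamma_{12})^2 + (\frac{22923}{104})^2*(\gamma_{13})^2 + (\frac{43325}{104})^2*(\gamma_{23})^2 = \frac{499849}{4}*(+1) + \frac{525463929}{10816}*(+1) + \frac{1877055625}{10816}*(-1) = 0 (each basis 2-blade squares to minus the product of its generators' squares); cross terms between blades sharing an index anticommute and cancel. So B^2 = 0.
Answer: null-rotation, certificate B^2 = 0. Why this suffices: the scalar 0 survives any versor conjugation, so its sign alone determines the class however B is presented.


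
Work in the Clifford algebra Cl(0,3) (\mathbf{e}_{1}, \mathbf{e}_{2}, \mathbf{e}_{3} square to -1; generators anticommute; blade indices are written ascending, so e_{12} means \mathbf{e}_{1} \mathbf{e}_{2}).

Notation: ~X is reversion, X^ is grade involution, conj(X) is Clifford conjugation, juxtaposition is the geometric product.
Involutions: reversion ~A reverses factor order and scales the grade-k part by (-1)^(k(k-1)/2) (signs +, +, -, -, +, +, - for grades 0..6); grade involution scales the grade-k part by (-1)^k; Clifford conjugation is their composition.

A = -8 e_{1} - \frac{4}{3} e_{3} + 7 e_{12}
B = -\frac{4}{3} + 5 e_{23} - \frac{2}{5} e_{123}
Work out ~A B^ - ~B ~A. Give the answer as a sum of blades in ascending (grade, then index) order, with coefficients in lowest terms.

first term: \frac{32}{3} e_{1} - \frac{20}{3} e_{2} + \frac{206}{45} e_{3} + \frac{148}{15} e_{12} + 35 e_{13} + \frac{16}{5} e_{23} - 40 e_{123}
second term: \frac{32}{3} e_{1} - \frac{20}{3} e_{2} + \frac{206}{45} e_{3} + \frac{148}{15} e_{12} + 35 e_{13} + \frac{16}{5} e_{23} + 40 e_{123}
Answer: -80 e_{123}


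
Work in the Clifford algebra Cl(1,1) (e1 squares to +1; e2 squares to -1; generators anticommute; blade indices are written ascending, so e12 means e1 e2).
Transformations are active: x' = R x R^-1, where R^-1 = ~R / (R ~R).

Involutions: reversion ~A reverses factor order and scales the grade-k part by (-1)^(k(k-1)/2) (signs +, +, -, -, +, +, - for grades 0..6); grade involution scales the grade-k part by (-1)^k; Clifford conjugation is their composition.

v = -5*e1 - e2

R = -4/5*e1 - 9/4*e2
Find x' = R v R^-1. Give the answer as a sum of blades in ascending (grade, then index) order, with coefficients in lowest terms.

~R = -4/5*e1 - 9/4*e2, and R ~R = -1769/400, so R^-1 = ~R / (-1769/400).
R v = 7/4 - 209/20*e12
Answer: 9965/1769*e1 + 4919/1769*e2


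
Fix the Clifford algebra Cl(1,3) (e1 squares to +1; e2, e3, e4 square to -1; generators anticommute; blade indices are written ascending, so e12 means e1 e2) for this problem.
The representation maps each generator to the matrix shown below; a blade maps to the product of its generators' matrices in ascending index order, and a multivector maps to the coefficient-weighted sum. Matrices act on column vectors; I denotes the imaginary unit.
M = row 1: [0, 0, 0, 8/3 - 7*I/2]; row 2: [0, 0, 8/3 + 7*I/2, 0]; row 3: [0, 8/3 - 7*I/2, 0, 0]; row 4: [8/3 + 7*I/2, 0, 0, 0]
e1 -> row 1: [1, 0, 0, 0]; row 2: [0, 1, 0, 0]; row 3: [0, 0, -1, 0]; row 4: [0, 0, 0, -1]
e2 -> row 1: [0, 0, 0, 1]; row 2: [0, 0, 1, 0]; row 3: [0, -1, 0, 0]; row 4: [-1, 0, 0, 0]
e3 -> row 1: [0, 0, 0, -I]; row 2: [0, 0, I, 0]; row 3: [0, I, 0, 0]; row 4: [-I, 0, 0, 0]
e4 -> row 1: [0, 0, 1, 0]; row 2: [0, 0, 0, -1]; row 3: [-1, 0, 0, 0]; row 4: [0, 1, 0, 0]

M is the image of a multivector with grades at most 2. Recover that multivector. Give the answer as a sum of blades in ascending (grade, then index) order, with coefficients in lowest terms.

Method: the blade images are trace-orthogonal — tr(rho(e_A) rho(e_B)^-1) = 4 if A = B and 0 otherwise — and rho(e_A)^-1 = (e_A)^2 * rho(e_A) with (e_A)^2 = +1 or -1, so the coefficient of e_A in the preimage is (e_A)^2 * tr(M rho(e_A))/4.
Nonzero projections over blades of grade <= 2: e12: (e12)^2 = +1, tr(M rho(e12)) = 32/3, coefficient 8/3; e13: (e13)^2 = +1, tr(M rho(e13)) = 14, coefficient 7/2. Every other blade of grade <= 2 projects to 0.
Answer: 8/3*e12 + 7/2*e13


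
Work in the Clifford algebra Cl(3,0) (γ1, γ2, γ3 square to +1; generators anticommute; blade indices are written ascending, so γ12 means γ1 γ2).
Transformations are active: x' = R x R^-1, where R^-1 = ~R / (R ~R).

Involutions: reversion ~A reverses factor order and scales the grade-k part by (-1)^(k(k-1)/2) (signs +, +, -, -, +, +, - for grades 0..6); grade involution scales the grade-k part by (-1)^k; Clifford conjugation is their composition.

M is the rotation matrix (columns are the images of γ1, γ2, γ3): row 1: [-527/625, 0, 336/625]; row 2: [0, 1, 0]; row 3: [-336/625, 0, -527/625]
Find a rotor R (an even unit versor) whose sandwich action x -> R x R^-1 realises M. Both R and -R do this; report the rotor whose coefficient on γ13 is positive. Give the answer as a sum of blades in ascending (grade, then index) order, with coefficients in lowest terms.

Method: write R = a + b12*γ12 + b13*γ13 + b23*γ23 with a^2 + b12^2 + b13^2 + b23^2 = 1 (so R^-1 = ~R). Expanding the columns R e_j ~R gives tr M = 4a^2 - 1 and, from the antisymmetric part, M21 - M12 = -4a*b12, M13 - M31 = 4a*b13, M32 - M23 = -4a*b23.
Here tr M = -429/625, so a^2 = (1 + tr M)/4 = 49/625 and a = ±7/25. Taking a = 7/25: M21 - M12 = 0, M13 - M31 = 672/625, M32 - M23 = 0, giving b12 = 0, b13 = 24/25, b23 = 0, i.e. R = 7/25 + 24/25*γ13.
Its γ13 coefficient is already positive.
Answer: 7/25 + 24/25*γ13. Uniqueness: Spin(3) -> SO(3) maps R and -R to the same rotation of trace -429/625; fixing the sign of the γ13 coefficient removes the ambiguity.


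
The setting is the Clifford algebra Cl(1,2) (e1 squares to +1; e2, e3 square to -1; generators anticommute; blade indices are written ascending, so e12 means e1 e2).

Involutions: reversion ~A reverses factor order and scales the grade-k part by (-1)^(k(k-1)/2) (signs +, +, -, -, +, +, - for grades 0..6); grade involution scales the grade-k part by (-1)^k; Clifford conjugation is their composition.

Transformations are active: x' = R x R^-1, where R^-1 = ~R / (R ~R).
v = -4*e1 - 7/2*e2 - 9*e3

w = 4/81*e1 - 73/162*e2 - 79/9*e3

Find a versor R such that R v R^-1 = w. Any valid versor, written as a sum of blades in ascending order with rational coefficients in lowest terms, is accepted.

Since q(v) = q(w) = -309/4, the sum R = v + w = -320/81*e1 - 320/81*e2 - 160/9*e3 does the job whenever invertible.
Answer: -320/81*e1 - 320/81*e2 - 160/9*e3


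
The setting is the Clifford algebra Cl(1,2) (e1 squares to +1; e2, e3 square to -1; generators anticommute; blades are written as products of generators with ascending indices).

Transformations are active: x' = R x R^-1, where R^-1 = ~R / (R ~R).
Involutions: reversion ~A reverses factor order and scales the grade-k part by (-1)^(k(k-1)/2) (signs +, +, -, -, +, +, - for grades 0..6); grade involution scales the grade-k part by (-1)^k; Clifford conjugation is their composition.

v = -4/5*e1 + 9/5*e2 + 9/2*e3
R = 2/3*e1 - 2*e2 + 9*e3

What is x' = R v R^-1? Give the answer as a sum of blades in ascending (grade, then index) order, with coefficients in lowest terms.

~R = 2/3*e1 - 2*e2 + 9*e3, and R ~R = -761/9, so R^-1 = ~R / (-761/9).
R v = -1123/30 - 2/5*e1 e2 + 51/5*e1 e3 - 126/5*e2 e3
Answer: 1058/761*e1 - 13587/3805*e2 + 26397/7610*e3


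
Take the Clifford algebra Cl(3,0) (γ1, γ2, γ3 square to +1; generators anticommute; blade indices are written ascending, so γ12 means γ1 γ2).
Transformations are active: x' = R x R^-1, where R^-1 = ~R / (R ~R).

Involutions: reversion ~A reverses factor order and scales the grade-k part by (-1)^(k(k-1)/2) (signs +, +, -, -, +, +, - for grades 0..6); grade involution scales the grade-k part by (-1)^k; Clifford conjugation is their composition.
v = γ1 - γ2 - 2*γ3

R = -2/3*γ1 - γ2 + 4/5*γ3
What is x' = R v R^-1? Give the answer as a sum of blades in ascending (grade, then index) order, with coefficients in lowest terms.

~R = -2/3*γ1 - γ2 + 4/5*γ3, and R ~R = 469/225, so R^-1 = ~R / (469/225).
R v = -19/15 + 5/3*γ12 + 8/15*γ13 + 14/5*γ23
Answer: -89/469*γ1 + 1039/469*γ2 + 482/469*γ3


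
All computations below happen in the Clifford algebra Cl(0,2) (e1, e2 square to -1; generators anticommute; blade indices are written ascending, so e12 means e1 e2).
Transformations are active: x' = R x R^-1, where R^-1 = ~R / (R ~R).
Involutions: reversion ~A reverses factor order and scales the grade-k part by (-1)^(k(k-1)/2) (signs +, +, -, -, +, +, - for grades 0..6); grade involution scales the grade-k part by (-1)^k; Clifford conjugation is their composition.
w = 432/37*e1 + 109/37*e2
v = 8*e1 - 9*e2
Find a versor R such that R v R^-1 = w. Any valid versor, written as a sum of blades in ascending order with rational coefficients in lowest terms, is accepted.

R = v + w = 728/37*e1 - 224/37*e2 works: the equal norms (-145) guarantee its sandwich swaps v into w.
Answer: 728/37*e1 - 224/37*e2


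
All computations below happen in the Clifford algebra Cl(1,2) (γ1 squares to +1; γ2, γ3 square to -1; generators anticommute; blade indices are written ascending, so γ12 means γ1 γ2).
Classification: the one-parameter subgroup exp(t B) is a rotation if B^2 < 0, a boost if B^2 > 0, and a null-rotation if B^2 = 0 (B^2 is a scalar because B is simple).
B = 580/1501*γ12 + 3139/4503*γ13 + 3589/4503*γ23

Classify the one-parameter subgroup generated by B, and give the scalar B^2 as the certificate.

B^2 term by term: the squares give (580/1501)^2*(γ12)^2 + (3139/4503)^2*(γ13)^2 + (3589/4503)^2*(γ23)^2 = 336400/2253001*(+1) + 9853321/20277009*(+1) + 12880921/20277009*(-1) = 0 (each basis 2-blade squares to minus the product of its generators' squares); cross terms between blades sharing an index anticommute and cancel. So B^2 = 0.
Answer: null-rotation, certificate B^2 = 0. The scalar 0 is the complete invariant here: its sign names the subgroup type.
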